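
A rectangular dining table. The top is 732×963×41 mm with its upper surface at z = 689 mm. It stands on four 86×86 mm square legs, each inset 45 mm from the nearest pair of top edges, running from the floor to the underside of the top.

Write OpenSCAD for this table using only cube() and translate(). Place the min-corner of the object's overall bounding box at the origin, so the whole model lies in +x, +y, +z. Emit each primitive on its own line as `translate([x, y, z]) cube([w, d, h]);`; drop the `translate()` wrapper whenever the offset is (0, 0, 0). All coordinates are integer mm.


// leg_h = 689 - 41 = 648
translate([0, 0, 648]) cube([732, 963, 41]);
translate([45, 45, 0]) cube([86, 86, 648]);
translate([601, 45, 0]) cube([86, 86, 648]);
translate([45, 832, 0]) cube([86, 86, 648]);
translate([601, 832, 0]) cube([86, 86, 648]);


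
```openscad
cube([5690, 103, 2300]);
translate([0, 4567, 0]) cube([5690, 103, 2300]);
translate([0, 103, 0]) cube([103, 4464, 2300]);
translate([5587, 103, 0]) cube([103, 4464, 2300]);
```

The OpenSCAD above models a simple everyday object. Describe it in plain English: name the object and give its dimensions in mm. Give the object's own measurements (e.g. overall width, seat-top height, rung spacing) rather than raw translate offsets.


The wall frame of a small rectangular building: four walls, each 2300 mm tall and 103 mm thick, enclosing a footprint 5690 mm (x) by 4670 mm (y) outside-to-outside, with no floor or roof. The front and back walls (the −y and +y sides) span the full width; the two side walls fit between them.


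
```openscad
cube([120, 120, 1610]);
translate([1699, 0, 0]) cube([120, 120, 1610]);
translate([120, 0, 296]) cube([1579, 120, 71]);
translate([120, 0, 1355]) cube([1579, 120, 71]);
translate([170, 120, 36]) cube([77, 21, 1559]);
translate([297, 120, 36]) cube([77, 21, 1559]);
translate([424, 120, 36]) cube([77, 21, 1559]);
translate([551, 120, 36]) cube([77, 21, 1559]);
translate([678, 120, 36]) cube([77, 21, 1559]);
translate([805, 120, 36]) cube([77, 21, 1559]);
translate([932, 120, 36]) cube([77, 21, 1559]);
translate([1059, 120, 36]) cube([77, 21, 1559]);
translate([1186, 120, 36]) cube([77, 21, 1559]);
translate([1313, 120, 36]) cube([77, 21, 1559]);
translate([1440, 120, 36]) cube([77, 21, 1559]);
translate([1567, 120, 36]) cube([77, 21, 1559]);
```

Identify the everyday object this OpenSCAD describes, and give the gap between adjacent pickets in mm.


A fence section. The picket gap is 50 mm.

Two posts, two rails, 12 pickets — a fence section. Span 1579 mm holds 12 pickets of 77 mm with 13 equal gaps: ⌊(1579 − 12·77) / 13⌋ = 50 mm.


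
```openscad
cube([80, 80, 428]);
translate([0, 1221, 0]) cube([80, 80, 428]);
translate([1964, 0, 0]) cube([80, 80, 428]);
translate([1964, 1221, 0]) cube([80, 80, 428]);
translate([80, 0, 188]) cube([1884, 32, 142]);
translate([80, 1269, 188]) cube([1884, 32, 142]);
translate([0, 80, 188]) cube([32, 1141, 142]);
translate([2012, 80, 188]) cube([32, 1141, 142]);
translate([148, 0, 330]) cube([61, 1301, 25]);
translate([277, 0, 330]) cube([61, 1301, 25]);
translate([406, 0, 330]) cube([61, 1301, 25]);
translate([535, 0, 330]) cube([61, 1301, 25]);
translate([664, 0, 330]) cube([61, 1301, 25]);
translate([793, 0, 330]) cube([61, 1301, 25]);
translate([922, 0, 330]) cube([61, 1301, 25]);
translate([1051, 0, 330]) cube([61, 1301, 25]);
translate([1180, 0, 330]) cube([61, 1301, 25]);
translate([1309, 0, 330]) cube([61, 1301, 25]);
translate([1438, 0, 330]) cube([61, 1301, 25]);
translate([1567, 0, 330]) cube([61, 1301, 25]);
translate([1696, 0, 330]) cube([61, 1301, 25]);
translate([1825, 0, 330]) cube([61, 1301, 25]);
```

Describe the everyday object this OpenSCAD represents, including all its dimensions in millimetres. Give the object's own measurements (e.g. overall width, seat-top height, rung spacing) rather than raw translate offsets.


A bed frame 2044 mm long (x) by 1301 mm wide (y). Four 80×80 mm corner posts, 428 mm tall, at the corners of the footprint. Four rails of 32 mm thickness and 142 mm height run between adjacent posts with their undersides at z = 188 mm, their outer faces flush with the outside of the frame (the two x-running rails run between the posts' inner faces; the two y-running rails run between the posts' inner faces). 14 slats, each 61 mm wide (x) and 25 mm thick, lie across the top of the two x-running rails, running the full 1301 mm width of the frame in y; along x they sit between the end posts with a 68 mm gap after the −x posts and between neighbouring slats, leaving 78 mm before the +x posts.


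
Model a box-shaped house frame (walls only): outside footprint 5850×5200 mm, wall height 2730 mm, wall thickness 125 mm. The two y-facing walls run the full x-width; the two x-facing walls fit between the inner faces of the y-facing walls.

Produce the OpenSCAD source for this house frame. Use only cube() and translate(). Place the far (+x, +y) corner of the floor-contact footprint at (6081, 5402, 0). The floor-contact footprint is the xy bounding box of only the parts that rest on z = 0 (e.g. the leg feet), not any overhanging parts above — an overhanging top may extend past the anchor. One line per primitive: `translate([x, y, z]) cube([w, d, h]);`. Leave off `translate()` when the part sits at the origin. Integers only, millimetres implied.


translate([231, 202, 0]) cube([5850, 125, 2730]);
translate([231, 5277, 0]) cube([5850, 125, 2730]);
translate([231, 327, 0]) cube([125, 4950, 2730]);
translate([5956, 327, 0]) cube([125, 4950, 2730]);


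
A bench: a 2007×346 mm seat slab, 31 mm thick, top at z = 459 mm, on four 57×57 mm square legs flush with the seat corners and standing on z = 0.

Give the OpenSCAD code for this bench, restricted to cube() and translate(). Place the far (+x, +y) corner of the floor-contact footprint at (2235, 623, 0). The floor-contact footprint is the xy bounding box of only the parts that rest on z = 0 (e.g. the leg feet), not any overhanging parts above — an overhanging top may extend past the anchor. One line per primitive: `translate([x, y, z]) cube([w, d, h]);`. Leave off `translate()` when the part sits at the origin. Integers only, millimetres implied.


// leg_h = 459 − 31 = 428
translate([228, 277, 428]) cube([2007, 346, 31]);
translate([228, 277, 0]) cube([57, 57, 428]);
translate([228, 566, 0]) cube([57, 57, 428]);
translate([2178, 277, 0]) cube([57, 57, 428]);
translate([2178, 566, 0]) cube([57, 57, 428]);


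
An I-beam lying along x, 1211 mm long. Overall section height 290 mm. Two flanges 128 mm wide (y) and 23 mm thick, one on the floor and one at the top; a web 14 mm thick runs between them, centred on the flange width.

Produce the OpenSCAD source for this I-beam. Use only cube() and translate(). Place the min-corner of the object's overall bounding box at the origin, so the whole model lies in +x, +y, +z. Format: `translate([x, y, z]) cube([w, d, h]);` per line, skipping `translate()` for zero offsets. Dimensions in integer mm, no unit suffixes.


cube([1211, 128, 23]);
translate([0, 57, 23]) cube([1211, 14, 244]);
translate([0, 0, 267]) cube([1211, 128, 23]);


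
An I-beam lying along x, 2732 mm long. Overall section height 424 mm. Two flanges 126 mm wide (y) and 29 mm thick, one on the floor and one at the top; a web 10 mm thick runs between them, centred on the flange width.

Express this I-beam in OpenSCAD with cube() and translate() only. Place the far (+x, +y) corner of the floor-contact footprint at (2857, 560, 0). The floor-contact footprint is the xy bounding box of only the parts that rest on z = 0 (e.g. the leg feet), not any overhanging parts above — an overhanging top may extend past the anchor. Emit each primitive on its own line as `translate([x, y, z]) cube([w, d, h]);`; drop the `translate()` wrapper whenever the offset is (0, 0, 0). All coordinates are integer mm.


translate([125, 434, 0]) cube([2732, 126, 29]);
translate([125, 492, 29]) cube([2732, 10, 366]);
translate([125, 434, 395]) cube([2732, 126, 29]);


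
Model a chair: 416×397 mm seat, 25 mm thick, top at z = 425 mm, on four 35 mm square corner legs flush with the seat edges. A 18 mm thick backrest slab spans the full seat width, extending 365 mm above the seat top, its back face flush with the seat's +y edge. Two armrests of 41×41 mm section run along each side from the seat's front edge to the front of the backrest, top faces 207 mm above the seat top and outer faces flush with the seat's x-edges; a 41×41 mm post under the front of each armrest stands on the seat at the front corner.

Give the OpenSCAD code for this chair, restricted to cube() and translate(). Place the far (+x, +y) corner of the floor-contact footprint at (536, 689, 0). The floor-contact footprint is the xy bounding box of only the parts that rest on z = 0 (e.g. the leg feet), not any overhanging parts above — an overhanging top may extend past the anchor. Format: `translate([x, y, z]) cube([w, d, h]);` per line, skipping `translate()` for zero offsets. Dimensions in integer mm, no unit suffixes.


translate([120, 292, 400]) cube([416, 397, 25]);
translate([120, 292, 0]) cube([35, 35, 400]);
translate([501, 292, 0]) cube([35, 35, 400]);
translate([120, 654, 0]) cube([35, 35, 400]);
translate([501, 654, 0]) cube([35, 35, 400]);
translate([120, 671, 425]) cube([416, 18, 365]);
translate([120, 292, 591]) cube([41, 379, 41]);
translate([495, 292, 591]) cube([41, 379, 41]);
translate([120, 292, 425]) cube([41, 41, 166]);
translate([495, 292, 425]) cube([41, 41, 166]);


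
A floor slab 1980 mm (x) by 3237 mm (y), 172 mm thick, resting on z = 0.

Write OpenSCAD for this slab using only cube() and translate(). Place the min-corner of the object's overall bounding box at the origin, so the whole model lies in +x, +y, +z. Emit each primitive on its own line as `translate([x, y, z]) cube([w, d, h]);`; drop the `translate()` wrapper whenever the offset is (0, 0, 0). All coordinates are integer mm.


cube([1980, 3237, 172]);


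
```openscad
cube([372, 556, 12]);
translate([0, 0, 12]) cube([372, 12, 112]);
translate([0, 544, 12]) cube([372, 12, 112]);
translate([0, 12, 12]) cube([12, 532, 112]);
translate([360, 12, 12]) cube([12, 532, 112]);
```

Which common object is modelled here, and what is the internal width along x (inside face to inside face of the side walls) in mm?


An open box. The internal width is 348 mm.

A 372×556 base slab with four walls standing on it — an open box. The base is 372 mm wide and the walls are 12 mm thick, so the internal width is 372 − 2 × 12 = 348 mm.


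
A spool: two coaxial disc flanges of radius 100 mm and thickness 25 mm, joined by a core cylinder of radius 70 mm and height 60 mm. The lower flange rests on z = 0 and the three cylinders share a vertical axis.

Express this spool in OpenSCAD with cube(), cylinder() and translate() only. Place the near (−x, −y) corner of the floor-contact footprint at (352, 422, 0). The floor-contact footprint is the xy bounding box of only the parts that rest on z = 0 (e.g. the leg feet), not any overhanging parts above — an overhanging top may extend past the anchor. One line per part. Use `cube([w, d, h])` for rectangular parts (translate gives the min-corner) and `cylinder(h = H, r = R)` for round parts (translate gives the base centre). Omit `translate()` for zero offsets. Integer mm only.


translate([452, 522, 0]) cylinder(h = 25, r = 100);
translate([452, 522, 25]) cylinder(h = 60, r = 70);
translate([452, 522, 85]) cylinder(h = 25, r = 100);


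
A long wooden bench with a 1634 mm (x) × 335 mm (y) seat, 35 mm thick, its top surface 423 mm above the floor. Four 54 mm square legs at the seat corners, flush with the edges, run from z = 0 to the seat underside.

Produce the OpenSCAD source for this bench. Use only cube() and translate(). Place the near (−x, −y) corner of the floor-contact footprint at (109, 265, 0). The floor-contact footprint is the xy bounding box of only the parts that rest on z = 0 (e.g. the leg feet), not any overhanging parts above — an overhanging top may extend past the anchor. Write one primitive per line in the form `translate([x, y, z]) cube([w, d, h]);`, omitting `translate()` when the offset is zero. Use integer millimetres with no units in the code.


translate([109, 265, 388]) cube([1634, 335, 35]);
translate([109, 265, 0]) cube([54, 54, 388]);
translate([109, 546, 0]) cube([54, 54, 388]);
translate([1689, 265, 0]) cube([54, 54, 388]);
translate([1689, 546, 0]) cube([54, 54, 388]);


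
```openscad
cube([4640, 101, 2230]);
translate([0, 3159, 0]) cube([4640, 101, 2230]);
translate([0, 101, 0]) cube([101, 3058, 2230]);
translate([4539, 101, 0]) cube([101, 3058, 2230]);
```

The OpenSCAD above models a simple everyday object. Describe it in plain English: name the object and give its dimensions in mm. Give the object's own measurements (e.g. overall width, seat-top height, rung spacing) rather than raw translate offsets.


The wall frame of a small rectangular building: four walls, each 2230 mm tall and 101 mm thick, enclosing a footprint 4640 mm (x) by 3260 mm (y) outside-to-outside, with no floor or roof. The front and back walls (the −y and +y sides) span the full width; the two side walls fit between them.


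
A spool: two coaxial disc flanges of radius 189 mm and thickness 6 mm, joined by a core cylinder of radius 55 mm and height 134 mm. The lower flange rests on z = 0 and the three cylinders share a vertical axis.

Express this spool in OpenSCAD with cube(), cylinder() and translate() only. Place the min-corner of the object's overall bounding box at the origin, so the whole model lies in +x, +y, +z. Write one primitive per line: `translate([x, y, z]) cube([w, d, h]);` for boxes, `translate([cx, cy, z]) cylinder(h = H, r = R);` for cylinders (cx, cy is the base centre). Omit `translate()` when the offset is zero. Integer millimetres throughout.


translate([189, 189, 0]) cylinder(h = 6, r = 189);
translate([189, 189, 6]) cylinder(h = 134, r = 55);
translate([189, 189, 140]) cylinder(h = 6, r = 189);


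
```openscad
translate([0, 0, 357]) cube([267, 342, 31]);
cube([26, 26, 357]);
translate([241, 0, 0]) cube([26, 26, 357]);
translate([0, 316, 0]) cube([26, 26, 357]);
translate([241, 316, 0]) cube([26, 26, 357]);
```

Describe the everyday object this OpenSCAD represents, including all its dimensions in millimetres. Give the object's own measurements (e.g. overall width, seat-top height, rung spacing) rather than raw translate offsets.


A four-legged stool. The seat is a 267×342×31 mm slab whose top surface is at z = 388 mm; four square legs, each 26×26 mm in cross-section, run from the floor (z = 0) to the underside of the seat, each flush with a corner of the seat.


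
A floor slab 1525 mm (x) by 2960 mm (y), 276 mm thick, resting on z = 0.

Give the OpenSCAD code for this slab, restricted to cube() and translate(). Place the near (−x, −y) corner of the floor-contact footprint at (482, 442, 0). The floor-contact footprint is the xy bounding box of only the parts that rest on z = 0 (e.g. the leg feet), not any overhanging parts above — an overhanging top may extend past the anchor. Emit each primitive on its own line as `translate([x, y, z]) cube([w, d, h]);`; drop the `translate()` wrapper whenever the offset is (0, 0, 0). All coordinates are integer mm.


translate([482, 442, 0]) cube([1525, 2960, 276]);


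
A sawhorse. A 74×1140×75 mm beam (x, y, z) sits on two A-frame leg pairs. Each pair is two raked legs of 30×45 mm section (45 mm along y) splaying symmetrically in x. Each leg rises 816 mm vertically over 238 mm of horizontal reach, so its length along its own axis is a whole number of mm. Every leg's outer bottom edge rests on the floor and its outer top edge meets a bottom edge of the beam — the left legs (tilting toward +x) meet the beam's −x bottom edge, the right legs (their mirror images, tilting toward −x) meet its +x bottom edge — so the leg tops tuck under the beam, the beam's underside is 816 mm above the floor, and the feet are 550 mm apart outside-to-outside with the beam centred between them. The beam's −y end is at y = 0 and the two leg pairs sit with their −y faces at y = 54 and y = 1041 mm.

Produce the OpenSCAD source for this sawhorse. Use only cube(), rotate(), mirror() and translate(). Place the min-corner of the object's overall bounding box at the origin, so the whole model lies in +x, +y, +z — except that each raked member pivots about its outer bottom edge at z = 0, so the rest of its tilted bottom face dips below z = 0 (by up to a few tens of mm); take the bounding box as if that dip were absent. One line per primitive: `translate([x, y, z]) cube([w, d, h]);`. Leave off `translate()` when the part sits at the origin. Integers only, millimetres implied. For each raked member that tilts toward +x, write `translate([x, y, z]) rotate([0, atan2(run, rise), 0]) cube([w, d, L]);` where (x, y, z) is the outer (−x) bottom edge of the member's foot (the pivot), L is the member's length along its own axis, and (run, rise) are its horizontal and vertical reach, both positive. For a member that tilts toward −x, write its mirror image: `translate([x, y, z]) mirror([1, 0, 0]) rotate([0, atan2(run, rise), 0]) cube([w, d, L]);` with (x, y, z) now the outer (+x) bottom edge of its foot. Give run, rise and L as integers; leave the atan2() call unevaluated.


translate([238, 0, 816]) cube([74, 1140, 75]);
translate([0, 54, 0]) rotate([0, atan2(238, 816), 0]) cube([30, 45, 850]);
translate([550, 54, 0]) mirror([1, 0, 0]) rotate([0, atan2(238, 816), 0]) cube([30, 45, 850]);
translate([0, 1041, 0]) rotate([0, atan2(238, 816), 0]) cube([30, 45, 850]);
translate([550, 1041, 0]) mirror([1, 0, 0]) rotate([0, atan2(238, 816), 0]) cube([30, 45, 850]);


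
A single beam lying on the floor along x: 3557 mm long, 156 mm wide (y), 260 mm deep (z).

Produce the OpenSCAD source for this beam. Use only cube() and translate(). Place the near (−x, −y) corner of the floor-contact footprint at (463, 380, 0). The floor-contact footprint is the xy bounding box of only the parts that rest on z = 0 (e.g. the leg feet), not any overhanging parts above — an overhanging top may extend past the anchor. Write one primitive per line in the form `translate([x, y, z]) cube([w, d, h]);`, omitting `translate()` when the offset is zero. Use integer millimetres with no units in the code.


translate([463, 380, 0]) cube([3557, 156, 260]);


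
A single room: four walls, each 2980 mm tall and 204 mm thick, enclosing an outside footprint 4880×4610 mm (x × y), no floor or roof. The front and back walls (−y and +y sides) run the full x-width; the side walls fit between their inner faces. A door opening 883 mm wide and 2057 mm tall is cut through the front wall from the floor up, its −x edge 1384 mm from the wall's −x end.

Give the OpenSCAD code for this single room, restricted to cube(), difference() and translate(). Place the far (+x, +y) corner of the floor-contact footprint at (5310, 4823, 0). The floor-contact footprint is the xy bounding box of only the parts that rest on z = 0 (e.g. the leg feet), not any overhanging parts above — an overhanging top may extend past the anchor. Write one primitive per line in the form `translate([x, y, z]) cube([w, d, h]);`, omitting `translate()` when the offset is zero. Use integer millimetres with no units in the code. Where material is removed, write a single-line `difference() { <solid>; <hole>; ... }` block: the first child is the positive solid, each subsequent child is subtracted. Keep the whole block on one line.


difference() { translate([430, 213, 0]) cube([4880, 204, 2980]); translate([1814, 213, 0]) cube([883, 204, 2057]); }
translate([430, 4619, 0]) cube([4880, 204, 2980]);
translate([430, 417, 0]) cube([204, 4202, 2980]);
translate([5106, 417, 0]) cube([204, 4202, 2980]);


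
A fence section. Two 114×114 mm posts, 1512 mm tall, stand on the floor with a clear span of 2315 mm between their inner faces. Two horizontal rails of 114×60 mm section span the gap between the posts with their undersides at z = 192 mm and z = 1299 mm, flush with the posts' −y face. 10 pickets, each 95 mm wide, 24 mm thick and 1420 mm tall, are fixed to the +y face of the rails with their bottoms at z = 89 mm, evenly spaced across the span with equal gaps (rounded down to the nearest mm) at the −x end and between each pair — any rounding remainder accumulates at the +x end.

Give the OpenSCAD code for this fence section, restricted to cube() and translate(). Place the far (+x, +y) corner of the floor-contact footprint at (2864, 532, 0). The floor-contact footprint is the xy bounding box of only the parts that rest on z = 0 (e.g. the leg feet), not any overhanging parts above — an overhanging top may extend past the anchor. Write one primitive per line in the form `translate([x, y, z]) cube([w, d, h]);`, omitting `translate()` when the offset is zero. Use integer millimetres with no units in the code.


translate([321, 418, 0]) cube([114, 114, 1512]);
translate([2750, 418, 0]) cube([114, 114, 1512]);
translate([435, 418, 192]) cube([2315, 114, 60]);
translate([435, 418, 1299]) cube([2315, 114, 60]);
translate([559, 532, 89]) cube([95, 24, 1420]);
translate([778, 532, 89]) cube([95, 24, 1420]);
translate([997, 532, 89]) cube([95, 24, 1420]);
translate([1216, 532, 89]) cube([95, 24, 1420]);
translate([1435, 532, 89]) cube([95, 24, 1420]);
translate([1654, 532, 89]) cube([95, 24, 1420]);
translate([1873, 532, 89]) cube([95, 24, 1420]);
translate([2092, 532, 89]) cube([95, 24, 1420]);
translate([2311, 532, 89]) cube([95, 24, 1420]);
translate([2530, 532, 89]) cube([95, 24, 1420]);


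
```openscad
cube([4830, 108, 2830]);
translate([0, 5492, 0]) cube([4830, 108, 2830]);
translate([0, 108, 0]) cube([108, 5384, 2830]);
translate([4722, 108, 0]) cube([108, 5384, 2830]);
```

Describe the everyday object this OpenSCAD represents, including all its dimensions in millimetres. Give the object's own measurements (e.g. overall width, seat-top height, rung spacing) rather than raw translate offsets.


The wall frame of a small rectangular building: four walls, each 2830 mm tall and 108 mm thick, enclosing a footprint 4830 mm (x) by 5600 mm (y) outside-to-outside, with no floor or roof. The front and back walls (the −y and +y sides) span the full width; the two side walls fit between them.


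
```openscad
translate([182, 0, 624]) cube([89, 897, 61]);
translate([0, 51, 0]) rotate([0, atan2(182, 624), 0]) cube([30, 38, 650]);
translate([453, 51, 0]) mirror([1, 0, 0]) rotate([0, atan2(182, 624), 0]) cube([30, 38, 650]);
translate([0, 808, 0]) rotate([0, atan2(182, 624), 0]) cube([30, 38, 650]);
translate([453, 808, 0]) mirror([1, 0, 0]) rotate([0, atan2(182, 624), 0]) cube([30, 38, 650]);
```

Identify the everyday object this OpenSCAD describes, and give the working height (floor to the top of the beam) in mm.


A sawhorse. The overall height is 685 mm.

A beam across two mirrored pairs of raked legs — a sawhorse. The beam's underside is at z = 624 (matching the legs' vertical rise in atan2(182, 624)) and the beam is 61 mm tall, so its top is at 624 + 61 = 685 mm. The raked legs top out at the beam's underside, so that is the highest point.


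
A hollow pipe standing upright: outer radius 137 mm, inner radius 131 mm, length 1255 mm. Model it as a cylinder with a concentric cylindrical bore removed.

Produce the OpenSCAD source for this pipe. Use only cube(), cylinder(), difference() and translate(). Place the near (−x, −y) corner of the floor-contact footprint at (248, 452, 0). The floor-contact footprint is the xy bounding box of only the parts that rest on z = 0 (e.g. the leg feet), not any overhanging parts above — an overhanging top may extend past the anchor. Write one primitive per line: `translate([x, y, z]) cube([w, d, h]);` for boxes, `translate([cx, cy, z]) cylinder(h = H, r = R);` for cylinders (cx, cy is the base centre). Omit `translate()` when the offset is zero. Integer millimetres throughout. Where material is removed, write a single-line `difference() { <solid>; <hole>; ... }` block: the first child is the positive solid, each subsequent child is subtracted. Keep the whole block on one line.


difference() { translate([385, 589, 0]) cylinder(h = 1255, r = 137); translate([385, 589, 0]) cylinder(h = 1255, r = 131); }


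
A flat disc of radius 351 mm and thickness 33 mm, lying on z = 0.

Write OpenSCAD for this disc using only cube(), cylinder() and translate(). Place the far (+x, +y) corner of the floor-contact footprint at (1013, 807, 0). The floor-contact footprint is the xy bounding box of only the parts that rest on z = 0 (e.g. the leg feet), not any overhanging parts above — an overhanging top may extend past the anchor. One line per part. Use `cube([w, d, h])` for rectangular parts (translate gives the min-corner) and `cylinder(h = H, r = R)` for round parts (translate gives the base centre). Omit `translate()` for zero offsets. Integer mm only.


translate([662, 456, 0]) cylinder(h = 33, r = 351);


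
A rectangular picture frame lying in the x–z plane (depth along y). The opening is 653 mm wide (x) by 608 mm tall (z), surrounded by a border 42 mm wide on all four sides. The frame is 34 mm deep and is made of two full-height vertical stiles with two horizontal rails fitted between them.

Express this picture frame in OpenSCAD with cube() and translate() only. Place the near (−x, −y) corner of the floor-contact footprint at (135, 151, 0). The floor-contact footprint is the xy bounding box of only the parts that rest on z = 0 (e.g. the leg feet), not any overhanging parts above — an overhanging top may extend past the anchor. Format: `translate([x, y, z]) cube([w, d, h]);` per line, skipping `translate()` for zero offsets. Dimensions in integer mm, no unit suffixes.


translate([135, 151, 0]) cube([42, 34, 692]);
translate([830, 151, 0]) cube([42, 34, 692]);
translate([177, 151, 0]) cube([653, 34, 42]);
translate([177, 151, 650]) cube([653, 34, 42]);


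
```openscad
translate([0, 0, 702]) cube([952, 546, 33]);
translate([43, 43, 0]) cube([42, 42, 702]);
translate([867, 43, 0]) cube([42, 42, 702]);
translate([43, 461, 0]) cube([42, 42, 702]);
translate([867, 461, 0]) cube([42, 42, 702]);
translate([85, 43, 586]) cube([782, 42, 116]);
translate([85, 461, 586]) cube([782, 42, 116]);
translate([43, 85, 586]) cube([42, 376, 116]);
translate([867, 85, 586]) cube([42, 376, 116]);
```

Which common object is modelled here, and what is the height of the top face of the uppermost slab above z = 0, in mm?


A table. The table height is 735 mm.

A 952×546×33 slab sits at z = 702 on four 42 mm square posts — a table. The top surface is at 702 + 33 = 735 mm.


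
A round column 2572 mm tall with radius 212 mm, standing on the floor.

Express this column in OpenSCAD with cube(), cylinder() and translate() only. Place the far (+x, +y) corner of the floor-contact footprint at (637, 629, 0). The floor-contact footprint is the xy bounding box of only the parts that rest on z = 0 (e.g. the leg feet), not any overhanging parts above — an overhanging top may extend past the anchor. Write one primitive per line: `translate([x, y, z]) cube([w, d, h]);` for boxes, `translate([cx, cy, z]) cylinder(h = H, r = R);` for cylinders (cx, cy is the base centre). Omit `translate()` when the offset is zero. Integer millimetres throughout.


translate([425, 417, 0]) cylinder(h = 2572, r = 212);


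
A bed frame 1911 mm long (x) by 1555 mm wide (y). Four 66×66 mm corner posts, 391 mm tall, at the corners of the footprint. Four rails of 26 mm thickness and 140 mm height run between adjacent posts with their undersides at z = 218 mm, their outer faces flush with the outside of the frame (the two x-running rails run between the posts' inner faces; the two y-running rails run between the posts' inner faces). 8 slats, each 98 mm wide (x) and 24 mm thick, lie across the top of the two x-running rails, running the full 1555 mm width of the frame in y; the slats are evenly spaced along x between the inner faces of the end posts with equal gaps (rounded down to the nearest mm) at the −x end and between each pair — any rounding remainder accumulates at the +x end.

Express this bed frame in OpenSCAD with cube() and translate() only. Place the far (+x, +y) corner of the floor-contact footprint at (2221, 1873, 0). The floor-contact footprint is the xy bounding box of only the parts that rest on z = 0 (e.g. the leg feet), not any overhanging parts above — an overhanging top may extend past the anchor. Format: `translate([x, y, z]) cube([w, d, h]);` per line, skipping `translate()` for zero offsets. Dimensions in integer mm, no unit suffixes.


// slat z = rail_z + rail_h = 218 + 140 = 358
// slat gap = ⌊(1779 − 8·98) / 9⌋ = 110
translate([310, 318, 0]) cube([66, 66, 391]);
translate([310, 1807, 0]) cube([66, 66, 391]);
translate([2155, 318, 0]) cube([66, 66, 391]);
translate([2155, 1807, 0]) cube([66, 66, 391]);
translate([376, 318, 218]) cube([1779, 26, 140]);
translate([376, 1847, 218]) cube([1779, 26, 140]);
translate([310, 384, 218]) cube([26, 1423, 140]);
translate([2195, 384, 218]) cube([26, 1423, 140]);
translate([486, 318, 358]) cube([98, 1555, 24]);
translate([694, 318, 358]) cube([98, 1555, 24]);
translate([902, 318, 358]) cube([98, 1555, 24]);
translate([1110, 318, 358]) cube([98, 1555, 24]);
translate([1318, 318, 358]) cube([98, 1555, 24]);
translate([1526, 318, 358]) cube([98, 1555, 24]);
translate([1734, 318, 358]) cube([98, 1555, 24]);
translate([1942, 318, 358]) cube([98, 1555, 24]);


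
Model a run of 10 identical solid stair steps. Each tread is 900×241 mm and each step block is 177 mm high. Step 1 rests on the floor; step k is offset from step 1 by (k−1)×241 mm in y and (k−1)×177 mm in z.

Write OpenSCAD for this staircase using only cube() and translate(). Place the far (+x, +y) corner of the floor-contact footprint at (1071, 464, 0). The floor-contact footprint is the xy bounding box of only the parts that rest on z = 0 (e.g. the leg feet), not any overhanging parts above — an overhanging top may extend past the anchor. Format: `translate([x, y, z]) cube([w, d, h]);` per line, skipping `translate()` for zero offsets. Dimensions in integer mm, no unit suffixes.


translate([171, 223, 0]) cube([900, 241, 177]);
translate([171, 464, 177]) cube([900, 241, 177]);
translate([171, 705, 354]) cube([900, 241, 177]);
translate([171, 946, 531]) cube([900, 241, 177]);
translate([171, 1187, 708]) cube([900, 241, 177]);
translate([171, 1428, 885]) cube([900, 241, 177]);
translate([171, 1669, 1062]) cube([900, 241, 177]);
translate([171, 1910, 1239]) cube([900, 241, 177]);
translate([171, 2151, 1416]) cube([900, 241, 177]);
translate([171, 2392, 1593]) cube([900, 241, 177]);


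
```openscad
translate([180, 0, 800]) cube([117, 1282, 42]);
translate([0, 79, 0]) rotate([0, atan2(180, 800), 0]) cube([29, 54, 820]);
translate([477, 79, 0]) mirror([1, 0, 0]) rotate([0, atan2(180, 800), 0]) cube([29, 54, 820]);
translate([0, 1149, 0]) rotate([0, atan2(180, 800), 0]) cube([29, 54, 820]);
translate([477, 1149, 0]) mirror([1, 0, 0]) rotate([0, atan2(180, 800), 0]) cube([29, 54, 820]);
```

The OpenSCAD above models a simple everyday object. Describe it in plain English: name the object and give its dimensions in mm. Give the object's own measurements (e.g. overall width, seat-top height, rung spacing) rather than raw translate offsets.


A sawhorse. A 117×1282×42 mm beam (x, y, z) sits on two A-frame leg pairs. Each pair is two raked legs of 29×54 mm section (54 mm along y) splaying symmetrically in x. Each leg rises 800 mm vertically over 180 mm of horizontal reach and is 820 mm long along its own axis. Every leg's outer bottom edge rests on the floor and its outer top edge meets a bottom edge of the beam — the left legs (tilting toward +x) meet the beam's −x bottom edge, the right legs (their mirror images, tilting toward −x) meet its +x bottom edge — so the leg tops tuck under the beam, the beam's underside is 800 mm above the floor, and the feet are 477 mm apart outside-to-outside with the beam centred between them. The two leg pairs are set in 79 mm from either end of the beam.


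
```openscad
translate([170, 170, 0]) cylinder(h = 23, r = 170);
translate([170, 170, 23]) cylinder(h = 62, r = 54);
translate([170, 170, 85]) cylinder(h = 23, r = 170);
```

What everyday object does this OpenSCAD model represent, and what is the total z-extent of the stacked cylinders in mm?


A spool. The overall height is 108 mm.

Three coaxial cylinders, large–small–large — a spool. Two 23 mm flanges and a 62 mm core give 23 + 62 + 23 = 108 mm.


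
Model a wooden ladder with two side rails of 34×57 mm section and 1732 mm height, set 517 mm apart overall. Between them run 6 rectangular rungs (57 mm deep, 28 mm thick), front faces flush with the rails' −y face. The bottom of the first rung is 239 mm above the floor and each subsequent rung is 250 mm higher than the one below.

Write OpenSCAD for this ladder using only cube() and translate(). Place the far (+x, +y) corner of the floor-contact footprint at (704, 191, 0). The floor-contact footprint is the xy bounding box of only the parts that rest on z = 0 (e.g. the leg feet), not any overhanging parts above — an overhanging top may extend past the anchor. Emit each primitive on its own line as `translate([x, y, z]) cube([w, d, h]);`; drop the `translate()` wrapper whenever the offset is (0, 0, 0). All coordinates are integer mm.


translate([187, 134, 0]) cube([34, 57, 1732]);
translate([670, 134, 0]) cube([34, 57, 1732]);
translate([221, 134, 239]) cube([449, 57, 28]);
translate([221, 134, 489]) cube([449, 57, 28]);
translate([221, 134, 739]) cube([449, 57, 28]);
translate([221, 134, 989]) cube([449, 57, 28]);
translate([221, 134, 1239]) cube([449, 57, 28]);
translate([221, 134, 1489]) cube([449, 57, 28]);


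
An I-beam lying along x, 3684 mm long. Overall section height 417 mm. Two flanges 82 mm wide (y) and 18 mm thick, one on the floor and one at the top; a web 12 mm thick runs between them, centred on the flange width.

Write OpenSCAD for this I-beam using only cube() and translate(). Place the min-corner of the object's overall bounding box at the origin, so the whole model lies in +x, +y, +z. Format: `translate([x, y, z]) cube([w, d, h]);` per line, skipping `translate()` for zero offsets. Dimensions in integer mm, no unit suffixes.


cube([3684, 82, 18]);
translate([0, 35, 18]) cube([3684, 12, 381]);
translate([0, 0, 399]) cube([3684, 82, 18]);


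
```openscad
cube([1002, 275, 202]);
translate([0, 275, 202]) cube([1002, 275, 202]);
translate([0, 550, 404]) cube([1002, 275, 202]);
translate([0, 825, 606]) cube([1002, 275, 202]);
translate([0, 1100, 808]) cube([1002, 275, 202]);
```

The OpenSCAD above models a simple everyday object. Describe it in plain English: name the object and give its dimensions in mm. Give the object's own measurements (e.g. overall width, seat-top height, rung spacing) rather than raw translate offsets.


A straight staircase of 5 solid steps. Each step is 1002 mm wide (x), 275 mm deep (y, the going) and 202 mm tall (the rise). The first step rests on the floor; each subsequent step sits one going further in +y and one rise higher in +z, directly behind and above the previous step with no overlap.


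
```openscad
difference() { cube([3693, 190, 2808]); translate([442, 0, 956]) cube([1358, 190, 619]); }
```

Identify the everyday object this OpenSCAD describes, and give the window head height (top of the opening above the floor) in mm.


A wall with a window opening. The window head height is 1575 mm.

A wall with a rectangular opening subtracted — a window. Sill at z = 956, opening 619 mm tall, so the head is at 956 + 619 = 1575 mm.


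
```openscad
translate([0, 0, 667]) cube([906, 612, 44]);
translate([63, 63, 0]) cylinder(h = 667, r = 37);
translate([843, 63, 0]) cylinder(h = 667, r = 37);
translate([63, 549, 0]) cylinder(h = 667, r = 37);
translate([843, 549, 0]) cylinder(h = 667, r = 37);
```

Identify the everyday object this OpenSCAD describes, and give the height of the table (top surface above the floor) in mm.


A table. The table height is 711 mm.

A 906×612×44 slab sits at z = 667 on four Ø74 mm round legs — a table. The top surface is at 667 + 44 = 711 mm.


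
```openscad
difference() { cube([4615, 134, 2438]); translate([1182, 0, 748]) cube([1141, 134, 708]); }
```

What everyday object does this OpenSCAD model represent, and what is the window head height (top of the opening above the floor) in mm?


A wall with a window opening. The window head height is 1456 mm.

A wall with a rectangular opening subtracted — a window. Sill at z = 748, opening 708 mm tall, so the head is at 748 + 708 = 1456 mm.


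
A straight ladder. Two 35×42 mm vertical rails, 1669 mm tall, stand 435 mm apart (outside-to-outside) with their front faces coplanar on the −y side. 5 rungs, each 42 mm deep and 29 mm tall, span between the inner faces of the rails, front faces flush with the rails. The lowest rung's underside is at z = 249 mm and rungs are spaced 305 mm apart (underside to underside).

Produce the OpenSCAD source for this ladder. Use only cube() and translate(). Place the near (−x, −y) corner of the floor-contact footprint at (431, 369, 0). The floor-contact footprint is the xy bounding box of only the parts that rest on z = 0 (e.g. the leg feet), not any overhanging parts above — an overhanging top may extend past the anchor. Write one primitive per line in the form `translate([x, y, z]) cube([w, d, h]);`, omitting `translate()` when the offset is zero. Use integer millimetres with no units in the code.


translate([431, 369, 0]) cube([35, 42, 1669]);
translate([831, 369, 0]) cube([35, 42, 1669]);
translate([466, 369, 249]) cube([365, 42, 29]);
translate([466, 369, 554]) cube([365, 42, 29]);
translate([466, 369, 859]) cube([365, 42, 29]);
translate([466, 369, 1164]) cube([365, 42, 29]);
translate([466, 369, 1469]) cube([365, 42, 29]);


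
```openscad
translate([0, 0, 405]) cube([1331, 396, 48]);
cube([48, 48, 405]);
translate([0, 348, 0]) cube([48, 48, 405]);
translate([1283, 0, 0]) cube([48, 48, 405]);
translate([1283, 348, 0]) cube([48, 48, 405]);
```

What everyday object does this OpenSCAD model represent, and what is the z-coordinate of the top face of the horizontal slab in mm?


A bench. The seat-top height is 453 mm.

A long slab on four corner posts — a bench. The slab sits at z = 405 with thickness 48, so the top is 405 + 48 = 453 mm.


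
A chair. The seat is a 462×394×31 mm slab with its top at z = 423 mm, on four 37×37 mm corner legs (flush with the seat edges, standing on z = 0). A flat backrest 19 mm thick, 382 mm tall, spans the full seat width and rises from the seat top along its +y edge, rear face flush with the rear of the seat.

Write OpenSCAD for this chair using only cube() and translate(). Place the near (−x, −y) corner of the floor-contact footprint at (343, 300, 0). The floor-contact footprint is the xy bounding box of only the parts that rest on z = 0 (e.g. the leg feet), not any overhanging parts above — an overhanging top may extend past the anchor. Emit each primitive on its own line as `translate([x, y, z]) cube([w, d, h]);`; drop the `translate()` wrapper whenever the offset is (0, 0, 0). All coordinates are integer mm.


// leg_h = 423 - 31 = 392
translate([343, 300, 392]) cube([462, 394, 31]);
translate([343, 300, 0]) cube([37, 37, 392]);
translate([768, 300, 0]) cube([37, 37, 392]);
translate([343, 657, 0]) cube([37, 37, 392]);
translate([768, 657, 0]) cube([37, 37, 392]);
translate([343, 675, 423]) cube([462, 19, 382]);


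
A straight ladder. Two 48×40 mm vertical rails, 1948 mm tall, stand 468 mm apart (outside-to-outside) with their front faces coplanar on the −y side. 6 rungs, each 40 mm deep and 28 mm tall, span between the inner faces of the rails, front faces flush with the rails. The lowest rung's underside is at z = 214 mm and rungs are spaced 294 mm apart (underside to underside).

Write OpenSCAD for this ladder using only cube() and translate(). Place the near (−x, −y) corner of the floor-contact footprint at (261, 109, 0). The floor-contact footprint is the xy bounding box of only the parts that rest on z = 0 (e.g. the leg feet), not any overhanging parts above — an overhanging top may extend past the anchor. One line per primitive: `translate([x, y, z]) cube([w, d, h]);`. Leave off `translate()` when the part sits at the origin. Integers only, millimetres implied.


translate([261, 109, 0]) cube([48, 40, 1948]);
translate([681, 109, 0]) cube([48, 40, 1948]);
translate([309, 109, 214]) cube([372, 40, 28]);
translate([309, 109, 508]) cube([372, 40, 28]);
translate([309, 109, 802]) cube([372, 40, 28]);
translate([309, 109, 1096]) cube([372, 40, 28]);
translate([309, 109, 1390]) cube([372, 40, 28]);
translate([309, 109, 1684]) cube([372, 40, 28]);
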